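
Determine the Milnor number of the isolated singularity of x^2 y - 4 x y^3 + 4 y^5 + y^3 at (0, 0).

The Hessian of f at 0 has rank 0. Corank 2; j^3 = y*(x^2 + y^2) splits into three distinct lines over C (the quadratic factor has nonzero discriminant), so D_4.

4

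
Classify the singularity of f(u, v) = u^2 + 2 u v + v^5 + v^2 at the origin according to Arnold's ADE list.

A_4

The Hessian of f at 0 has rank 1. Corank 1: A-series; mu = 4 gives A_4.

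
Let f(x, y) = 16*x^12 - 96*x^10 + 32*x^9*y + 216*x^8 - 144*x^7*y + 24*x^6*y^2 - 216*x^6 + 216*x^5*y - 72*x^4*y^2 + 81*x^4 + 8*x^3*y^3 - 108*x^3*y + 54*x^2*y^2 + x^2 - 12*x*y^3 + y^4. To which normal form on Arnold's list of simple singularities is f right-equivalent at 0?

The Hessian of f at 0 is [[2, 0], [0, 0]] with rank 1, so corank 1. A Groebner basis of the Jacobian ideal J(f) in C{x,y} is {y^3, x}; counting standard monomials gives mu = 3. Corank 1: A-series; mu = 3 gives A_3.

A3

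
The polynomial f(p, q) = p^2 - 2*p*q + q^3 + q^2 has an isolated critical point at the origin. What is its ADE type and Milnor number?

Type A_{2}, Milnor number mu = 2.

The Hessian of f at 0 has rank 1. Corank 1: A-series; mu = 2 gives A_2.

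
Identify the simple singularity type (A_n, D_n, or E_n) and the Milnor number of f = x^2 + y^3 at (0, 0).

Type A2, Milnor number mu = 2.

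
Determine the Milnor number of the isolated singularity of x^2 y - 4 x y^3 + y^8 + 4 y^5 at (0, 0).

9

The Hessian of f at 0 is [[0, 0], [0, 0]] with rank 0, so corank 2. A Groebner basis of the Jacobian ideal J(f) in C{x,y} is {x^4, x^3*y + x^2 - 2*x*y^2, -x^3/2 + x^2*y^2, -x*y/2 + y^3}; counting standard monomials gives mu = 9. Corank 2; j^3 = x^2*y has shape L^2 M (L != M), so D-series; mu = 9 gives D_9.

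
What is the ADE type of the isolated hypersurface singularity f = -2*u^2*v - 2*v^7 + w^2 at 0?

D_{8}

The Hessian of f at 0 has rank 1. Corank 2; j^3 = -2*u^2*v has shape L^2 M (L != M), so D-series; mu = 8 gives D_8.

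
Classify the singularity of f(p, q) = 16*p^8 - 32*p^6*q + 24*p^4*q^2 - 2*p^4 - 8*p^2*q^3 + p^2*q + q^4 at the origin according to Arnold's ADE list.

D_{5}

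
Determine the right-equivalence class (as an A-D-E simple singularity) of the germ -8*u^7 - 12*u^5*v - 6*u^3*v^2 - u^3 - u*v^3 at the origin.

E_{7}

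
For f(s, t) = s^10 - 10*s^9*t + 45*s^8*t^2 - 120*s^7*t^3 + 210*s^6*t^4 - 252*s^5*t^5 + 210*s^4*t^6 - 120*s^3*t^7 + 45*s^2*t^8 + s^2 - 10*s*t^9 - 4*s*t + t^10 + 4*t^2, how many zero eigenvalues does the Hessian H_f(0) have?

1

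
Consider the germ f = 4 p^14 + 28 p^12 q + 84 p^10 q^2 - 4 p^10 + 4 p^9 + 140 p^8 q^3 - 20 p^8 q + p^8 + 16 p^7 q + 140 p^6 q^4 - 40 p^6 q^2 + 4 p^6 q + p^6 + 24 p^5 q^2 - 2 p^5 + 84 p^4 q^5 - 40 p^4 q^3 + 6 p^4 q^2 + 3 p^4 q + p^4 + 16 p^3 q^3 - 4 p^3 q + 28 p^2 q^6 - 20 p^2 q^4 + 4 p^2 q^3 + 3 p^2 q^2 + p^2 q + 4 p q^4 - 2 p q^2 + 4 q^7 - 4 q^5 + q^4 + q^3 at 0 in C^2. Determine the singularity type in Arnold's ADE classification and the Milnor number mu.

The Hessian of f at 0 has rank 0. Corank 2; j^3 = q*(p - q)^2 has shape L^2 M (L != M), so D-series; mu = 5 gives D_5.

Type D5, Milnor number mu = 5.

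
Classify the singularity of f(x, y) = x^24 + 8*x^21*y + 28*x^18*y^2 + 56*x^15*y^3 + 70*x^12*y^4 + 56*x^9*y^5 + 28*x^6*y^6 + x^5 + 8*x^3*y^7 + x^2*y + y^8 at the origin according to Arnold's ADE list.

The Hessian of f at 0 has rank 0. Corank 2; j^3 = x^2*y has shape L^2 M (L != M), so D-series; mu = 9 gives D_9.

D9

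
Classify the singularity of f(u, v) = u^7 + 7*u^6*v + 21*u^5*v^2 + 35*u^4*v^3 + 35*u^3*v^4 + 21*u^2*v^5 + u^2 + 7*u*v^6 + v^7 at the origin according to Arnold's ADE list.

The Hessian of f at 0 is [[2, 0], [0, 0]] with rank 1, so corank 1. A Groebner basis of the Jacobian ideal J(f) in C{u,v} is {v^6, u}; counting standard monomials gives mu = 6. Corank 1: A-series; mu = 6 gives A_6.

A_6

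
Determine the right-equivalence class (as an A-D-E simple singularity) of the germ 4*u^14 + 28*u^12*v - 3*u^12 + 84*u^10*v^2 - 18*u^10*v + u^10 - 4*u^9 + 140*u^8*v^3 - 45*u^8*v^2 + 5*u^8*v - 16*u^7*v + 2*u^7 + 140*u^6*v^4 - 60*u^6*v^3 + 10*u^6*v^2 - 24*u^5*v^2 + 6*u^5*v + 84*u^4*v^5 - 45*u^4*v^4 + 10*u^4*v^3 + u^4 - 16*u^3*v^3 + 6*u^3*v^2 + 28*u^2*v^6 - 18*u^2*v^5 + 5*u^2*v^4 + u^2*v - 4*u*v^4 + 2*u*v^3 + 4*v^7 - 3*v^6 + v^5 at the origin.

D7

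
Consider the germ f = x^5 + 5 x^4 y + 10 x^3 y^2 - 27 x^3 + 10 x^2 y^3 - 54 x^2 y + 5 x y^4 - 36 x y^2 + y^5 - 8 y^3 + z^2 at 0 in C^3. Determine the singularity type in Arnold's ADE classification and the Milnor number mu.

Type E_8, Milnor number mu = 8.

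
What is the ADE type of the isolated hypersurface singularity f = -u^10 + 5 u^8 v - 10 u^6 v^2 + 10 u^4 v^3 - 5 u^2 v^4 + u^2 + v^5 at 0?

A_{4}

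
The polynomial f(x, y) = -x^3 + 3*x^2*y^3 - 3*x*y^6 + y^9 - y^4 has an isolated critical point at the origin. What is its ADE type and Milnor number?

Type E_{6}, Milnor number mu = 6.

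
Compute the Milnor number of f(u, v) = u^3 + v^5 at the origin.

The Hessian of f at 0 has rank 0. Corank 2; j^3 = u^3 is a perfect cube, so E-series; the 5-jet and mu = 8 give E_8.

8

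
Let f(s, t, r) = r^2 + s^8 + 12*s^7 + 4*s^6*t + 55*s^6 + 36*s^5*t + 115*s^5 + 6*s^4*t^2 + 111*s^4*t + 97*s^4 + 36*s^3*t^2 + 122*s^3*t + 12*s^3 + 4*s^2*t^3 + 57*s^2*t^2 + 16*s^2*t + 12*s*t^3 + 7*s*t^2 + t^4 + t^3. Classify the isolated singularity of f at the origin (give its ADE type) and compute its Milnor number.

The Hessian of f at 0 is [[0, 0, 0], [0, 0, 0], [0, 0, 2]] with rank 1, so corank 2. A Groebner basis of the Jacobian ideal J(f) in C{s,t,r} is {s*t^2 + 4*s*t/5 + 2*t^2/5, -8*s*t/5 + t^3 - 4*t^2/5, s^2 + 4*s*t/5 + 3*t^2/20, r}; counting standard monomials gives mu = 5. Corank 2; j^3 = (2*s + t)^2*(3*s + t) has shape L^2 M (L != M), so D-series; mu = 5 gives D_5.

Type D5, Milnor number mu = 5.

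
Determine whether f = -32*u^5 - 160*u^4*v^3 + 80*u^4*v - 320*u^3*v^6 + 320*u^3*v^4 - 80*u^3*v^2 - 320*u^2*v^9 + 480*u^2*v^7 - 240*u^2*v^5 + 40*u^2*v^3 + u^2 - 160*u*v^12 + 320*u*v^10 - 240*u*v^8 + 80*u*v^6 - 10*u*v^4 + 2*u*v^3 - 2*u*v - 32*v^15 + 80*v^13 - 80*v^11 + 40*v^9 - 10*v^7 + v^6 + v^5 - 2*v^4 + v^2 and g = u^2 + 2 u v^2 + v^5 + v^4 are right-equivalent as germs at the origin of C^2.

The Hessian of f at 0 is [[2, -2], [-2, 2]] with rank 1, so corank 1. A Groebner basis of the Jacobian ideal J(f) in C{u,v} is {u + v^3 - v, u^2 - v^2, u*v - v^2}; counting standard monomials gives mu = 4. Corank 1: A-series; mu = 4 gives A_4. The Hessian of g at 0 is [[2, 0], [0, 0]] with rank 1, so corank 1. A Groebner basis of the Jacobian ideal J(g) in C{u,v} is {u^2, u + v^2}; counting standard monomials gives mu = 4. Corank 1: A-series; mu = 4 gives A_4. Both have type A_4, hence right-equivalent.

Yes.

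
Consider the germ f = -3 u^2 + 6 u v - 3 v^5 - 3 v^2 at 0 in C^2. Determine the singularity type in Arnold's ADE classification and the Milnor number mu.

The Hessian of f at 0 is [[-6, 6], [6, -6]] with rank 1, so corank 1. A Groebner basis of the Jacobian ideal J(f) in C{u,v} is {v^4, u - v}; counting standard monomials gives mu = 4. Corank 1: A-series; mu = 4 gives A_4.

Type A_{4}, Milnor number mu = 4.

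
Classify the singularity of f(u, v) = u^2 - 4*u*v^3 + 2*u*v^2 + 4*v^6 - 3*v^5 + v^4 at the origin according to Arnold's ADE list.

A_4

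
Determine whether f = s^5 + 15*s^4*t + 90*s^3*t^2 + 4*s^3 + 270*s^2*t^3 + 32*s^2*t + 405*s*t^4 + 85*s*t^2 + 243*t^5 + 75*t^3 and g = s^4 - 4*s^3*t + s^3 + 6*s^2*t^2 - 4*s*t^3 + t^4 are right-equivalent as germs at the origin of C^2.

No.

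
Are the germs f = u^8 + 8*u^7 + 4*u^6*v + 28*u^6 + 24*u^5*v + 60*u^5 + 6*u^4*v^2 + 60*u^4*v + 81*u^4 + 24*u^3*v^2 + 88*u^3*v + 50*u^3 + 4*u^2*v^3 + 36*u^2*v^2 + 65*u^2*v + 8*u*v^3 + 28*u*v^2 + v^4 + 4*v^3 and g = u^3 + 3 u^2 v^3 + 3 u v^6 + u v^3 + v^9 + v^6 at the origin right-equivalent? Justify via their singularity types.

No.

The Hessian of f at 0 is [[0, 0], [0, 0]] with rank 0, so corank 2. A Groebner basis of the Jacobian ideal J(f) in C{u,v} is {u*v^2 - 125*u*v/16 - 25*v^2/8, 625*u*v/32 + v^3 + 125*v^2/16, u^2 + 31*u*v/40 + 3*v^2/20}; counting standard monomials gives mu = 5. Corank 2; j^3 = (2*u + v)*(5*u + 2*v)^2 has shape L^2 M (L != M), so D-series; mu = 5 gives D_5. The Hessian of g at 0 is [[0, 0], [0, 0]] with rank 0, so corank 2. A Groebner basis of the Jacobian ideal J(g) in C{u,v} is {u^3, u*v^2, 3*u^2 + v^3}; counting standard monomials gives mu = 7. Corank 2; j^3 = u^3 is a perfect cube, so E-series; the 4-jet and mu = 7 give E_7. f is D_5 but g is E_7, hence not right-equivalent.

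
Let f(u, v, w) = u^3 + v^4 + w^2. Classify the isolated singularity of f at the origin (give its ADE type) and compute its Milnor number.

The Hessian of f at 0 has rank 1. Corank 2; j^3 = u^3 is a perfect cube, so E-series; the 4-jet and mu = 6 give E_6.

Type E_6, Milnor number mu = 6.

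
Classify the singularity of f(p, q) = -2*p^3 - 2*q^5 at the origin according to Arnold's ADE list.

E_{8}

The Hessian of f at 0 has rank 0. Corank 2; j^3 = -2*p^3 is a perfect cube, so E-series; the 5-jet and mu = 8 give E_8.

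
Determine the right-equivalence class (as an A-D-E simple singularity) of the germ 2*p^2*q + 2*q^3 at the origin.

The Hessian of f at 0 has rank 0. Corank 2; j^3 = 2*q*(p^2 + q^2) splits into three distinct lines over C (the quadratic factor has nonzero discriminant), so D_4.

D_4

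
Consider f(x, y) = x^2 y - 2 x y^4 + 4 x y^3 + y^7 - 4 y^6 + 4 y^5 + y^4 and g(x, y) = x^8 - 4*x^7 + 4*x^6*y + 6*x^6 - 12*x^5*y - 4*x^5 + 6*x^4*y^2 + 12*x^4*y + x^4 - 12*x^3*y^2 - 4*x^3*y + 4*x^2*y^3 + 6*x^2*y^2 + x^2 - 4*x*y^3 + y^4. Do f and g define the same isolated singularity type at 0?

No.

The Hessian of f at 0 is [[0, 0], [0, 0]] with rank 0, so corank 2. A Groebner basis of the Jacobian ideal J(f) in C{x,y} is {x*y^2, x*y/2 + y^3, x^2 - 2*x*y}; counting standard monomials gives mu = 5. Corank 2; j^3 = x^2*y has shape L^2 M (L != M), so D-series; mu = 5 gives D_5. The Hessian of g at 0 is [[2, 0], [0, 0]] with rank 1, so corank 1. A Groebner basis of the Jacobian ideal J(g) in C{x,y} is {y^3, x}; counting standard monomials gives mu = 3. Corank 1: A-series; mu = 3 gives A_3. f is D_5 but g is A_3, hence not right-equivalent.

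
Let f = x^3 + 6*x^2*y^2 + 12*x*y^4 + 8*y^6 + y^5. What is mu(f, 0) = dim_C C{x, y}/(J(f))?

8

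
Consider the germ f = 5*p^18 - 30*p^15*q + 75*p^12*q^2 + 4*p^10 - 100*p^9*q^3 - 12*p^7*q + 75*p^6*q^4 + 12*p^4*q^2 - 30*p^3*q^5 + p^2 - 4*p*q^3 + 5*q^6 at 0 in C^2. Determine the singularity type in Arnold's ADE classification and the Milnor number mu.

Type A5, Milnor number mu = 5.

The Hessian of f at 0 has rank 1. Corank 1: A-series; mu = 5 gives A_5.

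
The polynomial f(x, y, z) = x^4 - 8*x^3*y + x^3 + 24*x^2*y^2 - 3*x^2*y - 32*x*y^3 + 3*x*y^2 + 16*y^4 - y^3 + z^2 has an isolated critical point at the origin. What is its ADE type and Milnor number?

The Hessian of f at 0 is [[0, 0, 0], [0, 0, 0], [0, 0, 2]] with rank 1, so corank 2. A Groebner basis of the Jacobian ideal J(f) in C{x,y,z} is {y^4, x*y^2 - 4*y^3/3, x^2 - 2*x*y + y^2, z}; counting standard monomials gives mu = 6. Corank 2; j^3 = (x - y)^3 is a perfect cube, so E-series; the 4-jet and mu = 6 give E_6.

Type E_6, Milnor number mu = 6.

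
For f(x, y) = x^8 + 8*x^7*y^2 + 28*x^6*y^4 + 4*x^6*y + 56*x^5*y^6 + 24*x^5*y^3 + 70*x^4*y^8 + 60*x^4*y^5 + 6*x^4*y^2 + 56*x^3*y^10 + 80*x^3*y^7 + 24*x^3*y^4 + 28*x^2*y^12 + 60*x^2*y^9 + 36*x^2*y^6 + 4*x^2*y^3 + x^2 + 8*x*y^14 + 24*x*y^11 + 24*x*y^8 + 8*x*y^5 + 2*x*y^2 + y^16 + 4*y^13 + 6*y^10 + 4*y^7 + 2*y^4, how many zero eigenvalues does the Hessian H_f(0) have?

Hessian at 0 has rank 1.

1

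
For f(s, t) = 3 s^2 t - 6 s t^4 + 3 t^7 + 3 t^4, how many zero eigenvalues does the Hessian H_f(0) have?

2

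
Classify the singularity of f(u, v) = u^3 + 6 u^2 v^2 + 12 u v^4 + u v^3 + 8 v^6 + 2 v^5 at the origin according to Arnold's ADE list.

E_7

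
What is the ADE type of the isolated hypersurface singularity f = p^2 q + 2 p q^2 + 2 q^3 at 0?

D_4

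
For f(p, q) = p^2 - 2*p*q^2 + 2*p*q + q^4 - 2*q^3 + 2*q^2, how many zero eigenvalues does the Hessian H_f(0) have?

0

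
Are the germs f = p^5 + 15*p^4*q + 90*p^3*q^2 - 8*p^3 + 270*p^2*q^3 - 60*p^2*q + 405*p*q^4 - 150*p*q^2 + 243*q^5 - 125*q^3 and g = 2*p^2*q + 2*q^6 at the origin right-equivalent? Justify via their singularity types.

No.

The Hessian of f at 0 has rank 0. Corank 2; j^3 = -(2*p + 5*q)^3 is a perfect cube, so E-series; the 5-jet and mu = 8 give E_8. The Hessian of g at 0 has rank 0. Corank 2; j^3 = 2*p^2*q has shape L^2 M (L != M), so D-series; mu = 7 gives D_7. f is E_8 but g is D_7, hence not right-equivalent.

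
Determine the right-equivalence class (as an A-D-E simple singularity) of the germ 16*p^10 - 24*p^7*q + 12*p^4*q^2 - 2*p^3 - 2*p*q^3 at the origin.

E_7

The Hessian of f at 0 is [[0, 0], [0, 0]] with rank 0, so corank 2. A Groebner basis of the Jacobian ideal J(f) in C{p,q} is {p^3, p*q^2, 3*p^2 + q^3}; counting standard monomials gives mu = 7. Corank 2; j^3 = -2*p^3 is a perfect cube, so E-series; the 4-jet and mu = 7 give E_7.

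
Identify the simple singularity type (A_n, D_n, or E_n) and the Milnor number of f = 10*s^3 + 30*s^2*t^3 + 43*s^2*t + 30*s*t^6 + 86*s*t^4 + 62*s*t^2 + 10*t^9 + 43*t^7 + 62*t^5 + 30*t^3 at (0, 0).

Type D_{4}, Milnor number mu = 4.

The Hessian of f at 0 has rank 0. Corank 2; j^3 = (2*s + 3*t)*(5*s^2 + 14*s*t + 10*t^2) splits into three distinct lines over C (the quadratic factor has nonzero discriminant), so D_4.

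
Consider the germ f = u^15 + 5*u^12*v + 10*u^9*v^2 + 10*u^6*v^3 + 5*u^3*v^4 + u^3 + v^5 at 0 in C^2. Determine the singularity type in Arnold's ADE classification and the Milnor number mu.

Type E_{8}, Milnor number mu = 8.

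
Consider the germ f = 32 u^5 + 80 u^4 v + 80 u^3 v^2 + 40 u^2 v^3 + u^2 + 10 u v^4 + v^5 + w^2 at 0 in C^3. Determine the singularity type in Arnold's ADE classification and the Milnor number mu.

The Hessian of f at 0 has rank 2. Corank 1: A-series; mu = 4 gives A_4.

Type A_{4}, Milnor number mu = 4.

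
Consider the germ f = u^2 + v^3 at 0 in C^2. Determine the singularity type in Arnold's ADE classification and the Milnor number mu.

The Hessian of f at 0 has rank 1. Corank 1: A-series; mu = 2 gives A_2.

Type A2, Milnor number mu = 2.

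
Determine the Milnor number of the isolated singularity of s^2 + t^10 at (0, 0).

The Hessian of f at 0 is [[2, 0], [0, 0]] with rank 1, so corank 1. A Groebner basis of the Jacobian ideal J(f) in C{s,t} is {t^9, s}; counting standard monomials gives mu = 9. Corank 1: A-series; mu = 9 gives A_9.

9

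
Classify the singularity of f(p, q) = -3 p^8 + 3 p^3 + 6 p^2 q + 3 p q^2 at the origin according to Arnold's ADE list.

The Hessian of f at 0 has rank 0. Corank 2; j^3 = 3*p*(p + q)^2 has shape L^2 M (L != M), so D-series; mu = 9 gives D_9.

D_{9}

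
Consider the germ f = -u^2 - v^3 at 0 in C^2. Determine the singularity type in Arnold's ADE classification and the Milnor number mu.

Type A_{2}, Milnor number mu = 2.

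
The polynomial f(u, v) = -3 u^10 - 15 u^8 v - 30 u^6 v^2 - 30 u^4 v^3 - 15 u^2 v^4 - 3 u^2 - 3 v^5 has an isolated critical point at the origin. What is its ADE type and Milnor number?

The Hessian of f at 0 has rank 1. Corank 1: A-series; mu = 4 gives A_4.

Type A_4, Milnor number mu = 4.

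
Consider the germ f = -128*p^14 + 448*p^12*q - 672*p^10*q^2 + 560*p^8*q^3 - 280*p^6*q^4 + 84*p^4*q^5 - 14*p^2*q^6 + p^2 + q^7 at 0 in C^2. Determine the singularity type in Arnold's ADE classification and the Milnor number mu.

Type A_{6}, Milnor number mu = 6.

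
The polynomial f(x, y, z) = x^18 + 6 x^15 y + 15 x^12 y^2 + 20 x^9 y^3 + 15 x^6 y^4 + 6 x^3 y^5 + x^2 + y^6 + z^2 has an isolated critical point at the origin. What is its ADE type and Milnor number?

Type A_{5}, Milnor number mu = 5.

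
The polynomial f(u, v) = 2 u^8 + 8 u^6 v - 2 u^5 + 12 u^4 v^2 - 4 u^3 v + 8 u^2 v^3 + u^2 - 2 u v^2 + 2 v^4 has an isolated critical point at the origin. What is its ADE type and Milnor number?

Type A_{3}, Milnor number mu = 3.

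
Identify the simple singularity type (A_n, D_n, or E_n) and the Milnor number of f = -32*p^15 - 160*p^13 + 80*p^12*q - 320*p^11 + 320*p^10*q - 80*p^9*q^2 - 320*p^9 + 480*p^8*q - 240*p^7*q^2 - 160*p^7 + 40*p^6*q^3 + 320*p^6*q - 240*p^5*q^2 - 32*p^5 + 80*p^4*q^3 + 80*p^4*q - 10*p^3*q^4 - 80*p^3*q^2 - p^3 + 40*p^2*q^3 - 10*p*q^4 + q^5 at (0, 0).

The Hessian of f at 0 has rank 0. Corank 2; j^3 = -p^3 is a perfect cube, so E-series; the 5-jet and mu = 8 give E_8.

Type E_8, Milnor number mu = 8.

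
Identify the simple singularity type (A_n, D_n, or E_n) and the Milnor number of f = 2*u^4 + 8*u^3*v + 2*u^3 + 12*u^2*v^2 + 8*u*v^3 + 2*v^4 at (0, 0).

Type E_6, Milnor number mu = 6.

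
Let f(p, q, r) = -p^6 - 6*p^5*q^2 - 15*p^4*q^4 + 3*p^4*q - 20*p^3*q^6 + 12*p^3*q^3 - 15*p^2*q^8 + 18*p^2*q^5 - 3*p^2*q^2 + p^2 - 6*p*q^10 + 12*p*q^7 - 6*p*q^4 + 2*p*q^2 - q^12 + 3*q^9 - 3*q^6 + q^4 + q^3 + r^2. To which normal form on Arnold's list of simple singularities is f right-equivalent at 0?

The Hessian of f at 0 has rank 2. Corank 1: A-series; mu = 2 gives A_2.

A_{2}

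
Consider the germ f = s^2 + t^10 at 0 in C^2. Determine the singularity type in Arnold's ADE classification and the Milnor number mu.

Type A_{9}, Milnor number mu = 9.

The Hessian of f at 0 has rank 1. Corank 1: A-series; mu = 9 gives A_9.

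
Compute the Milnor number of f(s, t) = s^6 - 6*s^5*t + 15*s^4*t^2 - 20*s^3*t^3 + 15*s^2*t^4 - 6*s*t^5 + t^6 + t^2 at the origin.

The Hessian of f at 0 has rank 1. Corank 1: A-series; mu = 5 gives A_5.

5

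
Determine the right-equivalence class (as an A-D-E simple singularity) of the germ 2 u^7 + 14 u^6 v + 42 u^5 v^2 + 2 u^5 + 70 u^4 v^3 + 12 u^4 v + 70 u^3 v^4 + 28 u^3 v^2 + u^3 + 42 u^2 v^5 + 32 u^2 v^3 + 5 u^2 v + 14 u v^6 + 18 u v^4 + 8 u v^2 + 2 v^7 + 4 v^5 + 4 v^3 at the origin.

D_8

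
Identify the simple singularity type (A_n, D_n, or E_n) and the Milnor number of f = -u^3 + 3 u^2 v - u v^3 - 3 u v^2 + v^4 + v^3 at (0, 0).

The Hessian of f at 0 has rank 0. Corank 2; j^3 = -(u - v)^3 is a perfect cube, so E-series; the 4-jet and mu = 7 give E_7.

Type E7, Milnor number mu = 7.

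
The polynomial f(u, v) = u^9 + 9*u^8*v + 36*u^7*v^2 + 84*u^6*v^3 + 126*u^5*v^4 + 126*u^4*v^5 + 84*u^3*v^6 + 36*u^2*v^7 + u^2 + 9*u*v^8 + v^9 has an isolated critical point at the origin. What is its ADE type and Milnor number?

Type A_{8}, Milnor number mu = 8.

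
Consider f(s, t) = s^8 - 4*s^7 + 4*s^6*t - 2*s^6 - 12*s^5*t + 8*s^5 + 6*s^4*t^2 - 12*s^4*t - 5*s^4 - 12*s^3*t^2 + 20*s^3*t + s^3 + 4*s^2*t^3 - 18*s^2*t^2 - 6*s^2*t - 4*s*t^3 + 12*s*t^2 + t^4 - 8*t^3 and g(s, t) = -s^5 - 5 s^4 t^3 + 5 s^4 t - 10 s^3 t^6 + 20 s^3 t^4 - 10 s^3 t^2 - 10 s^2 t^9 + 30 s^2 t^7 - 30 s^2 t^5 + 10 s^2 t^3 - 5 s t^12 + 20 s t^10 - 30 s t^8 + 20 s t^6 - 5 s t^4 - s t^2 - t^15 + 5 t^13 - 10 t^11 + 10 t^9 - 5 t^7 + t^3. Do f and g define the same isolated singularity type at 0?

No.

The Hessian of f at 0 has rank 0. Corank 2; j^3 = (s - 2*t)^3 is a perfect cube, so E-series; the 4-jet and mu = 6 give E_6. The Hessian of g at 0 has rank 0. Corank 2; j^3 = -t^2*(s - t) has shape L^2 M (L != M), so D-series; mu = 6 gives D_6. f is E_6 but g is D_6, hence not right-equivalent.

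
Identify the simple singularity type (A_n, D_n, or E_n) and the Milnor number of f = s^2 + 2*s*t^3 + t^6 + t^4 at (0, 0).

Type A_{3}, Milnor number mu = 3.

The Hessian of f at 0 has rank 1. Corank 1: A-series; mu = 3 gives A_3.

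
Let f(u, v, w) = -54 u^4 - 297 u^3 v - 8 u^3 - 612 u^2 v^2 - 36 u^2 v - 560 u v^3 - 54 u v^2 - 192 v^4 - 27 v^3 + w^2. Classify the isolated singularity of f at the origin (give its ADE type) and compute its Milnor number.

Type E_7, Milnor number mu = 7.

The Hessian of f at 0 is [[0, 0, 0], [0, 0, 0], [0, 0, 2]] with rank 1, so corank 2. A Groebner basis of the Jacobian ideal J(f) in C{u,v,w} is {256*u^2/3 + 256*u*v + v^4 - 8*v^3/9 + 192*v^2, u^3 + 68*u^2 + 204*u*v + 8*v^3/3 + 153*v^2, u^2*v - 280*u^2/9 - 280*u*v/3 - 52*v^3/27 - 70*v^2, 32*u^2/3 + u*v^2 + 32*u*v + 25*v^3/18 + 24*v^2, w}; counting standard monomials gives mu = 7. Corank 2; j^3 = -(2*u + 3*v)^3 is a perfect cube, so E-series; the 4-jet and mu = 7 give E_7.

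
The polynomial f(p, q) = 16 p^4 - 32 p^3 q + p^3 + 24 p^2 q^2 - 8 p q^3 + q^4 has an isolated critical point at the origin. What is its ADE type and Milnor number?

Type E6, Milnor number mu = 6.

The Hessian of f at 0 has rank 0. Corank 2; j^3 = p^3 is a perfect cube, so E-series; the 4-jet and mu = 6 give E_6.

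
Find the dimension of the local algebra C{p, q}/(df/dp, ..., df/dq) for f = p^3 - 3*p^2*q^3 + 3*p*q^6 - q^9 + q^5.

The Hessian of f at 0 is [[0, 0], [0, 0]] with rank 0, so corank 2. A Groebner basis of the Jacobian ideal J(f) in C{p,q} is {-p^2/2 + p*q^3, q^4, p^3, p^2*q}; counting standard monomials gives mu = 8. Corank 2; j^3 = p^3 is a perfect cube, so E-series; the 5-jet and mu = 8 give E_8.

8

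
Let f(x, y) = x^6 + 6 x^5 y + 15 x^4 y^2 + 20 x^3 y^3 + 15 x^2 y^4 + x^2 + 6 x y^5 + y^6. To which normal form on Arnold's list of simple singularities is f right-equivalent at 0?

A_5

The Hessian of f at 0 has rank 1. Corank 1: A-series; mu = 5 gives A_5.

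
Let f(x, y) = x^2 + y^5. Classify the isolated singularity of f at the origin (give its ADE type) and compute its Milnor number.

Type A_4, Milnor number mu = 4.

The Hessian of f at 0 is [[2, 0], [0, 0]] with rank 1, so corank 1. A Groebner basis of the Jacobian ideal J(f) in C{x,y} is {y^4, x}; counting standard monomials gives mu = 4. Corank 1: A-series; mu = 4 gives A_4.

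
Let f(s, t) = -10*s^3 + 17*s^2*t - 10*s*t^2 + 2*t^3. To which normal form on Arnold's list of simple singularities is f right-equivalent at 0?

D4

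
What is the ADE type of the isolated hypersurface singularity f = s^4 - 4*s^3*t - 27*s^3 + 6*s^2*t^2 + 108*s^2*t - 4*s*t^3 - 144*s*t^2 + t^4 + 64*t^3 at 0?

E6

The Hessian of f at 0 has rank 0. Corank 2; j^3 = -(3*s - 4*t)^3 is a perfect cube, so E-series; the 4-jet and mu = 6 give E_6.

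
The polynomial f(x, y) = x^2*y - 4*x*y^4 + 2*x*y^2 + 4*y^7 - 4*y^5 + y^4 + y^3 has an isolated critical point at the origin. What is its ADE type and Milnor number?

Type D_5, Milnor number mu = 5.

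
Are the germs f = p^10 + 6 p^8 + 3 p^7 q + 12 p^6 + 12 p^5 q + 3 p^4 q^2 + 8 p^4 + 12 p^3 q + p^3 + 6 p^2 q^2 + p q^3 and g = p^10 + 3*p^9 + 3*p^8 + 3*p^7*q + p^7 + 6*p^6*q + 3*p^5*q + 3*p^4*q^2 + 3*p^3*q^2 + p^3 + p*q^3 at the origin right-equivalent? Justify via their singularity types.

Yes.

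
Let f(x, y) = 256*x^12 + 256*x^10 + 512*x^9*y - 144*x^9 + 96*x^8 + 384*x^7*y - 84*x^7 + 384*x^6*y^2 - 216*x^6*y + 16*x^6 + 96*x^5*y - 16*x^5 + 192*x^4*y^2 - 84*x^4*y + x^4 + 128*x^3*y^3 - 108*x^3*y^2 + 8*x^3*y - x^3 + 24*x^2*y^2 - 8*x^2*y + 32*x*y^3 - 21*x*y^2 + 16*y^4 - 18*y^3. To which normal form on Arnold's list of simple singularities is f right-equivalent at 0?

D_{5}

The Hessian of f at 0 has rank 0. Corank 2; j^3 = -(x + 2*y)*(x + 3*y)^2 has shape L^2 M (L != M), so D-series; mu = 5 gives D_5.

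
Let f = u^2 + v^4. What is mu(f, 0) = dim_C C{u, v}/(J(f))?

The Hessian of f at 0 has rank 1. Corank 1: A-series; mu = 3 gives A_3.

3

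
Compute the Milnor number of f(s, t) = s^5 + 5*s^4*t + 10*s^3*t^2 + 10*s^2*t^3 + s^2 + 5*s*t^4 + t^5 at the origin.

4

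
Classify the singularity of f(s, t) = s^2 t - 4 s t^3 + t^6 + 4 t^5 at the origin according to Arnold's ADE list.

The Hessian of f at 0 has rank 0. Corank 2; j^3 = s^2*t has shape L^2 M (L != M), so D-series; mu = 7 gives D_7.

D7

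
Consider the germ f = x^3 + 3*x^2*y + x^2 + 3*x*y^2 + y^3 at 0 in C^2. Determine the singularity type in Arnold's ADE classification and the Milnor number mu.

The Hessian of f at 0 has rank 1. Corank 1: A-series; mu = 2 gives A_2.

Type A2, Milnor number mu = 2.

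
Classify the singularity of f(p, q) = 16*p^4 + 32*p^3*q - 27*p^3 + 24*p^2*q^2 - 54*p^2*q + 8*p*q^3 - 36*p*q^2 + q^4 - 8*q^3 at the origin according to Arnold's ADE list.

E_{6}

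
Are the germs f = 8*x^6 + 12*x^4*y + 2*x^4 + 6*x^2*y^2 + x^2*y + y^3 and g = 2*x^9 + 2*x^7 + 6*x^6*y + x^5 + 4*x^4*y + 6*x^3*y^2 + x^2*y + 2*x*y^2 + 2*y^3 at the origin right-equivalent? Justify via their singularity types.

The Hessian of f at 0 is [[0, 0], [0, 0]] with rank 0, so corank 2. A Groebner basis of the Jacobian ideal J(f) in C{x,y} is {y^3, x^2 + 3*y^2, x*y}; counting standard monomials gives mu = 4. Corank 2; j^3 = y*(x^2 + y^2) splits into three distinct lines over C (the quadratic factor has nonzero discriminant), so D_4. The Hessian of g at 0 is [[0, 0], [0, 0]] with rank 0, so corank 2. A Groebner basis of the Jacobian ideal J(g) in C{x,y} is {y^3, x^2 + 2*y^2, x*y + y^2}; counting standard monomials gives mu = 4. Corank 2; j^3 = y*(x^2 + 2*x*y + 2*y^2) splits into three distinct lines over C (the quadratic factor has nonzero discriminant), so D_4. Both have type D_4, hence right-equivalent.

Yes.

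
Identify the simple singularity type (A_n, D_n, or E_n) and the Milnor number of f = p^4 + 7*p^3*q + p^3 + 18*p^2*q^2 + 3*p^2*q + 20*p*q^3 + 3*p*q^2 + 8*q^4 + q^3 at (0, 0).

Type E_7, Milnor number mu = 7.

The Hessian of f at 0 has rank 0. Corank 2; j^3 = (p + q)^3 is a perfect cube, so E-series; the 4-jet and mu = 7 give E_7.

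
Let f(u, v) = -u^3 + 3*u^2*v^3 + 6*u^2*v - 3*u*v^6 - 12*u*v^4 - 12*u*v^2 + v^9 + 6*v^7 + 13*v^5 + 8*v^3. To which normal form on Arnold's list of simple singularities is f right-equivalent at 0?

E8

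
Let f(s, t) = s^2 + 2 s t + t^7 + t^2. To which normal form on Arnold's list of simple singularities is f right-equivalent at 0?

A6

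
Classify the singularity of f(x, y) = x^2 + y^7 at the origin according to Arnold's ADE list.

The Hessian of f at 0 has rank 1. Corank 1: A-series; mu = 6 gives A_6.

A_{6}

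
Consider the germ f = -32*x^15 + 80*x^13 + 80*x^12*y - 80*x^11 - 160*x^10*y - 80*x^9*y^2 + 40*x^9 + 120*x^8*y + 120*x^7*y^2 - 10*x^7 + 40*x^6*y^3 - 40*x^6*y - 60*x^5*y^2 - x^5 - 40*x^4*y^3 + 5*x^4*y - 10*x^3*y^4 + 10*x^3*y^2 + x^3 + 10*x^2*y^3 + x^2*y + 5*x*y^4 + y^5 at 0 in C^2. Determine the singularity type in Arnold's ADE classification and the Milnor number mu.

Type D_{6}, Milnor number mu = 6.

The Hessian of f at 0 is [[0, 0], [0, 0]] with rank 0, so corank 2. A Groebner basis of the Jacobian ideal J(f) in C{x,y} is {-x*y/5 + y^4, x*y^2, x^2 + x*y}; counting standard monomials gives mu = 6. Corank 2; j^3 = x^2*(x + y) has shape L^2 M (L != M), so D-series; mu = 6 gives D_6.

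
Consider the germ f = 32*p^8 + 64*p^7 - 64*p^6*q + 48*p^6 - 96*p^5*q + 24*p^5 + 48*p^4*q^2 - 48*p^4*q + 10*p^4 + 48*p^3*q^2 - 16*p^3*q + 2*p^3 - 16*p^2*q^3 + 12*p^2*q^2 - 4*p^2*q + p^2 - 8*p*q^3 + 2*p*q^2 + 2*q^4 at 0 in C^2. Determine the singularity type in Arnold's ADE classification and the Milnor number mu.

Type A3, Milnor number mu = 3.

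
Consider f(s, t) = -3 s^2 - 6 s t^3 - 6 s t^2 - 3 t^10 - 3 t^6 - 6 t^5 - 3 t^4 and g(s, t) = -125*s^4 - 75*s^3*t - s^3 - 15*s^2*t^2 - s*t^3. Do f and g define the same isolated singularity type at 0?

No.

The Hessian of f at 0 is [[-6, 0], [0, 0]] with rank 1, so corank 1. A Groebner basis of the Jacobian ideal J(f) in C{s,t} is {s^4 + s^3/3 + s^2*t - 5*s^2/3 - 7*s*t^2/3 + 2*s*t/3 - 2*s/3 - 2*t^2/3, s^3*t - s^3 - 2*s^2*t + 3*s^2 + 4*s*t^2 - s*t + s + t^2, s^3/3 + s^2*t^2 - s^2*t + 4*s^2/3 + 5*s*t^2/3 - s*t/3 + s/3 + t^2/3, s + t^3 + t^2}; counting standard monomials gives mu = 9. Corank 1: A-series; mu = 9 gives A_9. The Hessian of g at 0 is [[0, 0], [0, 0]] with rank 0, so corank 2. A Groebner basis of the Jacobian ideal J(g) in C{s,t} is {3*s^2/25 + t^4 + t^3/25, s^3, s^2*t - s^2/25 - t^3/75, 2*s^2/5 + s*t^2 + 2*t^3/15}; counting standard monomials gives mu = 7. Corank 2; j^3 = -s^3 is a perfect cube, so E-series; the 4-jet and mu = 7 give E_7. f is A_9 but g is E_7, hence not right-equivalent.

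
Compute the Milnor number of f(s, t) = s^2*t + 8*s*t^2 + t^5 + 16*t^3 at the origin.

6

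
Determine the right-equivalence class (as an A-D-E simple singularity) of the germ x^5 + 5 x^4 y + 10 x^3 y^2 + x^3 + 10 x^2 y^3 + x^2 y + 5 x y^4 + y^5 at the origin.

The Hessian of f at 0 is [[0, 0], [0, 0]] with rank 0, so corank 2. A Groebner basis of the Jacobian ideal J(f) in C{x,y} is {-x*y/5 + y^4, x*y^2, x^2 + x*y}; counting standard monomials gives mu = 6. Corank 2; j^3 = x^2*(x + y) has shape L^2 M (L != M), so D-series; mu = 6 gives D_6.

D6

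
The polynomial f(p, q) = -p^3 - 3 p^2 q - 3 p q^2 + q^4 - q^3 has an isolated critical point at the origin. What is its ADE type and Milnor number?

Type E_{6}, Milnor number mu = 6.

The Hessian of f at 0 is [[0, 0], [0, 0]] with rank 0, so corank 2. A Groebner basis of the Jacobian ideal J(f) in C{p,q} is {q^3, p^2 + 2*p*q + q^2}; counting standard monomials gives mu = 6. Corank 2; j^3 = -(p + q)^3 is a perfect cube, so E-series; the 4-jet and mu = 6 give E_6.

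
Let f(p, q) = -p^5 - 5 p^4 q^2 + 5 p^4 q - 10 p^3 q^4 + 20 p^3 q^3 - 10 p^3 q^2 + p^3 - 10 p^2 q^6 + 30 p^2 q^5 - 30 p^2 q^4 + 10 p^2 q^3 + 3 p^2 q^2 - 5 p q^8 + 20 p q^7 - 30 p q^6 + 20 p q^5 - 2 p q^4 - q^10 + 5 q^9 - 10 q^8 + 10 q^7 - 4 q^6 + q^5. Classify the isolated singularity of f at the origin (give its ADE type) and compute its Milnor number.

Type E_{8}, Milnor number mu = 8.

The Hessian of f at 0 has rank 0. Corank 2; j^3 = p^3 is a perfect cube, so E-series; the 5-jet and mu = 8 give E_8.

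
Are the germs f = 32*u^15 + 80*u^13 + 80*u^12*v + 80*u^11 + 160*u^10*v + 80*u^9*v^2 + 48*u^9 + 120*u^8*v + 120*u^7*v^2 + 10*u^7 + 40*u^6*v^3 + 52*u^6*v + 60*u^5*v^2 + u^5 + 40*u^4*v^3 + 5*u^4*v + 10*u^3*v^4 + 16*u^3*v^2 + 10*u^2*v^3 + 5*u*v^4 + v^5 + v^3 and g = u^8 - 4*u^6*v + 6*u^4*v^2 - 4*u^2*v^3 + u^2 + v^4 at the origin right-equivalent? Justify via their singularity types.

No.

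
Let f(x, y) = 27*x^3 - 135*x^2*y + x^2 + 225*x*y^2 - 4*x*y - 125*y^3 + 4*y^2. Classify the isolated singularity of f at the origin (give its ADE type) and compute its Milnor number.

Type A_{2}, Milnor number mu = 2.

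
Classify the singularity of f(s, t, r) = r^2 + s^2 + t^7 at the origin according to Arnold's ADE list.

A_6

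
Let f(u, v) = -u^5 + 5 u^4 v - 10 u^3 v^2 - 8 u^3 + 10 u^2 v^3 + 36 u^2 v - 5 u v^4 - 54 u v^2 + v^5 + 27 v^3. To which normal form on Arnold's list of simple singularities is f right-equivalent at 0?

E8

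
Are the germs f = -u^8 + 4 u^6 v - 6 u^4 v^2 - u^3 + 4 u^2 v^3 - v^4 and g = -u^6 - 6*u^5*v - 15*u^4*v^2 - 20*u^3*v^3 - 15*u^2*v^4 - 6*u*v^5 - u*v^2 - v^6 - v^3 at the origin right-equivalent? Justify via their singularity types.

No.

The Hessian of f at 0 has rank 0. Corank 2; j^3 = -u^3 is a perfect cube, so E-series; the 4-jet and mu = 6 give E_6. The Hessian of g at 0 has rank 0. Corank 2; j^3 = -v^2*(u + v) has shape L^2 M (L != M), so D-series; mu = 7 gives D_7. f is E_6 but g is D_7, hence not right-equivalent.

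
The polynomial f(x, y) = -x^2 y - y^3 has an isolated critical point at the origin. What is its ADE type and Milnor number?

The Hessian of f at 0 has rank 0. Corank 2; j^3 = -y*(x^2 + y^2) splits into three distinct lines over C (the quadratic factor has nonzero discriminant), so D_4.

Type D4, Milnor number mu = 4.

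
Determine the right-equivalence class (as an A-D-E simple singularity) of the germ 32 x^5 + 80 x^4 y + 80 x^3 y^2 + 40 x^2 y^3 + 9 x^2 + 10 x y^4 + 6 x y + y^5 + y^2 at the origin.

A_{4}

The Hessian of f at 0 has rank 1. Corank 1: A-series; mu = 4 gives A_4.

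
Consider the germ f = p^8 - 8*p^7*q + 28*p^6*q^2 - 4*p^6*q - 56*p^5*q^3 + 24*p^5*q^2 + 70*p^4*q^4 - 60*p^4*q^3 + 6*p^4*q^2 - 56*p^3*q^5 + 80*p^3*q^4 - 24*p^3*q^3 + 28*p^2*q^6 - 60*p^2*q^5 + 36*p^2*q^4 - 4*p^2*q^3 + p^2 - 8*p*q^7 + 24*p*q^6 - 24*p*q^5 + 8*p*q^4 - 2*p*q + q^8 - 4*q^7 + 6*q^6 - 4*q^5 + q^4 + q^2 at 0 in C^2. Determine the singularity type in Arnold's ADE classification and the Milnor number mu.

The Hessian of f at 0 has rank 1. Corank 1: A-series; mu = 3 gives A_3.

Type A_{3}, Milnor number mu = 3.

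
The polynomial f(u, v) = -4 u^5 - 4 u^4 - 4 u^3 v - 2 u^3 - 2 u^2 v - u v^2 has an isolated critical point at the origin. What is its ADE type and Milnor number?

Type D_{4}, Milnor number mu = 4.

The Hessian of f at 0 has rank 0. Corank 2; j^3 = -u*(2*u^2 + 2*u*v + v^2) splits into three distinct lines over C (the quadratic factor has nonzero discriminant), so D_4.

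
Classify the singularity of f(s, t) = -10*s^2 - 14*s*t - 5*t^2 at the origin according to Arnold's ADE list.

A_{1}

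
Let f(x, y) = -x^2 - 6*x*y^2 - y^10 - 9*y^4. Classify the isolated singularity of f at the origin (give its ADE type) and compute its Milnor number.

Type A9, Milnor number mu = 9.

The Hessian of f at 0 is [[-2, 0], [0, 0]] with rank 1, so corank 1. A Groebner basis of the Jacobian ideal J(f) in C{x,y} is {x^5, x^4*y, x/3 + y^2}; counting standard monomials gives mu = 9. Corank 1: A-series; mu = 9 gives A_9.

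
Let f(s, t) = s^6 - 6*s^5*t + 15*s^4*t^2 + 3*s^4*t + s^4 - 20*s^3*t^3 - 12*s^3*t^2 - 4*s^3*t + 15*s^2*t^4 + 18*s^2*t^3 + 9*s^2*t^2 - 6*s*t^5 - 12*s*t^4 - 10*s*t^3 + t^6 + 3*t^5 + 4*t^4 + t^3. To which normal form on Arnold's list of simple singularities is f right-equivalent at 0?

The Hessian of f at 0 has rank 0. Corank 2; j^3 = t^3 is a perfect cube, so E-series; the 4-jet and mu = 6 give E_6.

E6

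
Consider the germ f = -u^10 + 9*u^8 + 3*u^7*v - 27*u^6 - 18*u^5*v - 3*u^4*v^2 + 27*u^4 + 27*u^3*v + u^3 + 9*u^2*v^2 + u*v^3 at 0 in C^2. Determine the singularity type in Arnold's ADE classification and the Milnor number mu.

The Hessian of f at 0 has rank 0. Corank 2; j^3 = u^3 is a perfect cube, so E-series; the 4-jet and mu = 7 give E_7.

Type E_{7}, Milnor number mu = 7.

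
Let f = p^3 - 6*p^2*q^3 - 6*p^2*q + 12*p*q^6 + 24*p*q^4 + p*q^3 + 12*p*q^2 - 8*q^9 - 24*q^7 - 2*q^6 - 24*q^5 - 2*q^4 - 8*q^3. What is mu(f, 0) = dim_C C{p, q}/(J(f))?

7

The Hessian of f at 0 is [[0, 0], [0, 0]] with rank 0, so corank 2. A Groebner basis of the Jacobian ideal J(f) in C{p,q} is {p^3 - 6*p^2*q - 48*p^2 + 192*p*q - 192*q^2, 6*p^2 + p*q^2 - 24*p*q + 24*q^2, 3*p^2 - 12*p*q + q^3 + 12*q^2}; counting standard monomials gives mu = 7. Corank 2; j^3 = (p - 2*q)^3 is a perfect cube, so E-series; the 4-jet and mu = 7 give E_7.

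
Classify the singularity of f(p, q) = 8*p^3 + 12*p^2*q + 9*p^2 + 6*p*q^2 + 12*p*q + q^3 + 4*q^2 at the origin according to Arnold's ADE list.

A2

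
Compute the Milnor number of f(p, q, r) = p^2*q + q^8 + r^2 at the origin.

9

The Hessian of f at 0 has rank 1. Corank 2; j^3 = p^2*q has shape L^2 M (L != M), so D-series; mu = 9 gives D_9.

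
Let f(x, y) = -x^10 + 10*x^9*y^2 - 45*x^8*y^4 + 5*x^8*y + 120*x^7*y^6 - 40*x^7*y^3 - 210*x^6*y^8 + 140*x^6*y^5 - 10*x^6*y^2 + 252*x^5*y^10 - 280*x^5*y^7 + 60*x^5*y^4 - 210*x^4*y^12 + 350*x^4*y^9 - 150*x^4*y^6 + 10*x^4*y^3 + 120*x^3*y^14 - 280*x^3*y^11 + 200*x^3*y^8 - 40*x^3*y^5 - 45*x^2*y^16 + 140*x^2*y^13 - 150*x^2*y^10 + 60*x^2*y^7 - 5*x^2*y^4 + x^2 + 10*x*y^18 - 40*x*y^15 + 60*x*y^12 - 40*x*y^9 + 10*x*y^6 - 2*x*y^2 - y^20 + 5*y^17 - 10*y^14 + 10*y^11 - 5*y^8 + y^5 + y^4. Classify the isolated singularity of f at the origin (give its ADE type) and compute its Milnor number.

The Hessian of f at 0 has rank 1. Corank 1: A-series; mu = 4 gives A_4.

Type A_{4}, Milnor number mu = 4.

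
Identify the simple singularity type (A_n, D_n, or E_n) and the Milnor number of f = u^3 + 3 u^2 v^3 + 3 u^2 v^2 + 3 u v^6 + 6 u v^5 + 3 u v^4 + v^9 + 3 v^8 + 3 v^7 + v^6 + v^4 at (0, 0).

The Hessian of f at 0 has rank 0. Corank 2; j^3 = u^3 is a perfect cube, so E-series; the 4-jet and mu = 6 give E_6.

Type E6, Milnor number mu = 6.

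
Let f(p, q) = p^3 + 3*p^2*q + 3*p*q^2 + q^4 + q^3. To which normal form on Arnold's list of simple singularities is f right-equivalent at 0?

E6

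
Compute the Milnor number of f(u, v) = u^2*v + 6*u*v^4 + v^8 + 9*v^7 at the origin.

9

The Hessian of f at 0 is [[0, 0], [0, 0]] with rank 0, so corank 2. A Groebner basis of the Jacobian ideal J(f) in C{u,v} is {u^2*v^2, 8*u^2*v/27 + u^2/3 + u*v^3, u*v/3 + v^4, u^3}; counting standard monomials gives mu = 9. Corank 2; j^3 = u^2*v has shape L^2 M (L != M), so D-series; mu = 9 gives D_9.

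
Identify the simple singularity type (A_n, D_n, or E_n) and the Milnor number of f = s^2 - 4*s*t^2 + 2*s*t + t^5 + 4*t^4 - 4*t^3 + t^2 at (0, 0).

Type A4, Milnor number mu = 4.

The Hessian of f at 0 has rank 1. Corank 1: A-series; mu = 4 gives A_4.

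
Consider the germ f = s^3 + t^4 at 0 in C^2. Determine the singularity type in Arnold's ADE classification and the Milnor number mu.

The Hessian of f at 0 has rank 0. Corank 2; j^3 = s^3 is a perfect cube, so E-series; the 4-jet and mu = 6 give E_6.

Type E6, Milnor number mu = 6.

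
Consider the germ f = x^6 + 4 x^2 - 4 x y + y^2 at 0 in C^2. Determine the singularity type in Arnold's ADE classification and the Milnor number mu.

Type A_{5}, Milnor number mu = 5.

The Hessian of f at 0 is [[8, -4], [-4, 2]] with rank 1, so corank 1. A Groebner basis of the Jacobian ideal J(f) in C{x,y} is {y^5, x - y/2}; counting standard monomials gives mu = 5. Corank 1: A-series; mu = 5 gives A_5.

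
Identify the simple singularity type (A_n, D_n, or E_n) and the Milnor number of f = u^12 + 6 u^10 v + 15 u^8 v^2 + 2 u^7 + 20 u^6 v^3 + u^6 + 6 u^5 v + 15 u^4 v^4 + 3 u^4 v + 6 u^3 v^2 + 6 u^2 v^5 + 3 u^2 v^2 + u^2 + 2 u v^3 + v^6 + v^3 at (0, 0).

The Hessian of f at 0 has rank 1. Corank 1: A-series; mu = 2 gives A_2.

Type A_2, Milnor number mu = 2.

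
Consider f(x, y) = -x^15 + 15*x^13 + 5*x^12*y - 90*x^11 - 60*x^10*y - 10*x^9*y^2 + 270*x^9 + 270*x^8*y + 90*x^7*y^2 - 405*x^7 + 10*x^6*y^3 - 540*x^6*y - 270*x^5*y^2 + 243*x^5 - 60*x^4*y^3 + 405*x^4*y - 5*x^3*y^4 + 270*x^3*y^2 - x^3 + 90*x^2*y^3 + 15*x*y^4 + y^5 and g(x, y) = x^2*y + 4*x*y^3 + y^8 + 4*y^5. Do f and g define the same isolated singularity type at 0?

The Hessian of f at 0 has rank 0. Corank 2; j^3 = -x^3 is a perfect cube, so E-series; the 5-jet and mu = 8 give E_8. The Hessian of g at 0 has rank 0. Corank 2; j^3 = x^2*y has shape L^2 M (L != M), so D-series; mu = 9 gives D_9. f is E_8 but g is D_9, hence not right-equivalent.

No.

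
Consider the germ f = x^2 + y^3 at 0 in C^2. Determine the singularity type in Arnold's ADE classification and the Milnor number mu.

Type A_{2}, Milnor number mu = 2.

The Hessian of f at 0 is [[2, 0], [0, 0]] with rank 1, so corank 1. A Groebner basis of the Jacobian ideal J(f) in C{x,y} is {y^2, x}; counting standard monomials gives mu = 2. Corank 1: A-series; mu = 2 gives A_2.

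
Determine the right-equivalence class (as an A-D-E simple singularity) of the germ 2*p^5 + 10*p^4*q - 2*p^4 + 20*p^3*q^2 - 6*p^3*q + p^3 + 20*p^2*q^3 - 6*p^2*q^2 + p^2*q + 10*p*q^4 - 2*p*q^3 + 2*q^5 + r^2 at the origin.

D_{6}

The Hessian of f at 0 has rank 1. Corank 2; j^3 = p^2*(p + q) has shape L^2 M (L != M), so D-series; mu = 6 gives D_6.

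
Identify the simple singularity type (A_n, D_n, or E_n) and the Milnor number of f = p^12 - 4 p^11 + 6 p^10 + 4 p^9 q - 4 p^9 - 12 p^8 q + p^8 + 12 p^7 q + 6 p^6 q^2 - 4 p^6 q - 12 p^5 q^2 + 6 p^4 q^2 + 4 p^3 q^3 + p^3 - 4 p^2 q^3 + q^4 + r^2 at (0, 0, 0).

The Hessian of f at 0 has rank 1. Corank 2; j^3 = p^3 is a perfect cube, so E-series; the 4-jet and mu = 6 give E_6.

Type E_6, Milnor number mu = 6.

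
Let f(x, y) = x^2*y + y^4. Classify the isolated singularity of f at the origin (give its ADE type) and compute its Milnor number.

The Hessian of f at 0 has rank 0. Corank 2; j^3 = x^2*y has shape L^2 M (L != M), so D-series; mu = 5 gives D_5.

Type D5, Milnor number mu = 5.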